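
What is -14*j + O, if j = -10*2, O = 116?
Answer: 396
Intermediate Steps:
j = -20
-14*j + O = -14*(-20) + 116 = 280 + 116 = 396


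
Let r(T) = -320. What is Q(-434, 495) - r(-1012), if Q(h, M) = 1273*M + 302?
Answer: 630757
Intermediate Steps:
Q(h, M) = 302 + 1273*M
Q(-434, 495) - r(-1012) = (302 + 1273*495) - 1*(-320) = (302 + 630135) + 320 = 630437 + 320 = 630757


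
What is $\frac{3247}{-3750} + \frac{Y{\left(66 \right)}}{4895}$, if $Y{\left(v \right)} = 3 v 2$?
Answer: $- \frac{261983}{333750} \approx -0.78497$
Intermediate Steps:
$Y{\left(v \right)} = 6 v$
$\frac{3247}{-3750} + \frac{Y{\left(66 \right)}}{4895} = \frac{3247}{-3750} + \frac{6 \cdot 66}{4895} = 3247 \left(- \frac{1}{3750}\right) + 396 \cdot \frac{1}{4895} = - \frac{3247}{3750} + \frac{36}{445} = - \frac{261983}{333750}$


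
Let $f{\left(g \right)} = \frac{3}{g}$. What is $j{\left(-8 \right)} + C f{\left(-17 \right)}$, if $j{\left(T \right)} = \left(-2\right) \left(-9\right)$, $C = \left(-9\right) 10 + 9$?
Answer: $\frac{549}{17} \approx 32.294$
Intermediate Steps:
$C = -81$ ($C = -90 + 9 = -81$)
$j{\left(T \right)} = 18$
$j{\left(-8 \right)} + C f{\left(-17 \right)} = 18 - 81 \frac{3}{-17} = 18 - 81 \cdot 3 \left(- \frac{1}{17}\right) = 18 - - \frac{243}{17} = 18 + \frac{243}{17} = \frac{549}{17}$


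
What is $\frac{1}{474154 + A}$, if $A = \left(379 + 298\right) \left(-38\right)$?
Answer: $\frac{1}{448428} \approx 2.23 \cdot 10^{-6}$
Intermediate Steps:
$A = -25726$ ($A = 677 \left(-38\right) = -25726$)
$\frac{1}{474154 + A} = \frac{1}{474154 - 25726} = \frac{1}{448428}$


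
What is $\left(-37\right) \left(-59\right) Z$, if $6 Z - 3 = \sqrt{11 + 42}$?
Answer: $\frac{2183}{2} + \frac{2183 \sqrt{53}}{6} \approx 3740.2$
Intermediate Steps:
$Z = \frac{1}{2} + \frac{\sqrt{53}}{6}$ ($Z = \frac{1}{2} + \frac{\sqrt{11 + 42}}{6} = \frac{1}{2} + \frac{\sqrt{53}}{6} \approx 1.7134$)
$\left(-37\right) \left(-59\right) Z = \left(-37\right) \left(-59\right) \left(\frac{1}{2} + \frac{\sqrt{53}}{6}\right) = 2183 \left(\frac{1}{2} + \frac{\sqrt{53}}{6}\right) = \frac{2183}{2} + \frac{2183 \sqrt{53}}{6}$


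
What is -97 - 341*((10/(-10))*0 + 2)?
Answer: -779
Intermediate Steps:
-97 - 341*((10/(-10))*0 + 2) = -97 - 341*((10*(-⅒))*0 + 2) = -97 - 341*(-1*0 + 2) = -97 - 341*(0 + 2) = -97 - 341*2 = -97 - 682 = -779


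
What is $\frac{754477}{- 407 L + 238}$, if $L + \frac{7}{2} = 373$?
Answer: $- \frac{1508954}{300297} \approx -5.0249$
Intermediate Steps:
$L = \frac{739}{2}$ ($L = - \frac{7}{2} + 373 = \frac{739}{2} \approx 369.5$)
$\frac{754477}{- 407 L + 238} = \frac{754477}{\left(-407\right) \frac{739}{2} + 238} = \frac{754477}{- \frac{300773}{2} + 238} = \frac{754477}{- \frac{300297}{2}} = 754477 \left(- \frac{2}{300297}\right) = - \frac{1508954}{300297}$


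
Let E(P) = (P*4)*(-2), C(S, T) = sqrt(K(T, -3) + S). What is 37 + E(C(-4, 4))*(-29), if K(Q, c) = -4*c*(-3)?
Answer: 37 + 464*I*sqrt(10) ≈ 37.0 + 1467.3*I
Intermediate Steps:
K(Q, c) = 12*c
C(S, T) = sqrt(-36 + S) (C(S, T) = sqrt(12*(-3) + S) = sqrt(-36 + S))
E(P) = -8*P (E(P) = (4*P)*(-2) = -8*P)
37 + E(C(-4, 4))*(-29) = 37 - 8*sqrt(-36 - 4)*(-29) = 37 - 16*I*sqrt(10)*(-29) = 37 + 464*I*sqrt(10)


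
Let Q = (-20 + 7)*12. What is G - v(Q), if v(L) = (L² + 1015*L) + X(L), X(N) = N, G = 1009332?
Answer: 1143492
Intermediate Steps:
Q = -156 (Q = -13*12 = -156)
v(L) = L² + 1016*L (v(L) = (L² + 1015*L) + L = L² + 1016*L)
G - v(Q) = 1009332 - (-156)*(1016 - 156) = 1009332 - (-156)*860 = 1009332 - 1*(-134160) = 1009332 + 134160 = 1143492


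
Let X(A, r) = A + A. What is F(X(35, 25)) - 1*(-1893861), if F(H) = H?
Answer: 1893931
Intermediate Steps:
X(A, r) = 2*A
F(X(35, 25)) - 1*(-1893861) = 2*35 - 1*(-1893861) = 70 + 1893861 = 1893931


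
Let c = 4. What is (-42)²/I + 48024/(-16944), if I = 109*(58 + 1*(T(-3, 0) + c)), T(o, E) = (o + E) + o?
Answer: -97935/38477 ≈ -2.5453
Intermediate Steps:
T(o, E) = E + 2*o (T(o, E) = (E + o) + o = E + 2*o)
I = 6104 (I = 109*(58 + 1*((0 + 2*(-3)) + 4)) = 109*(58 + 1*((0 - 6) + 4)) = 109*(58 + 1*(-6 + 4)) = 109*(58 + 1*(-2)) = 109*(58 - 2) = 109*56 = 6104)
(-42)²/I + 48024/(-16944) = (-42)²/6104 + 48024/(-16944) = 1764*(1/6104) + 48024*(-1/16944) = 63/218 - 2001/706 = -97935/38477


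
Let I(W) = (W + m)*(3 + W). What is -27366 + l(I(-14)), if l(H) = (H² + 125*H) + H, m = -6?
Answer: 48754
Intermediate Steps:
I(W) = (-6 + W)*(3 + W) (I(W) = (W - 6)*(3 + W) = (-6 + W)*(3 + W))
l(H) = H² + 126*H
-27366 + l(I(-14)) = -27366 + (-18 + (-14)² - 3*(-14))*(126 + (-18 + (-14)² - 3*(-14))) = -27366 + (-18 + 196 + 42)*(126 + (-18 + 196 + 42)) = -27366 + 220*(126 + 220) = -27366 + 220*346 = -27366 + 76120 = 48754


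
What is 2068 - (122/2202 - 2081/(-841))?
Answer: 1912503506/925941 ≈ 2065.5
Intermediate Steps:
2068 - (122/2202 - 2081/(-841)) = 2068 - (122*(1/2202) - 2081*(-1/841)) = 2068 - (61/1101 + 2081/841) = 2068 - 1*2342482/925941 = 2068 - 2342482/925941 = 1912503506/925941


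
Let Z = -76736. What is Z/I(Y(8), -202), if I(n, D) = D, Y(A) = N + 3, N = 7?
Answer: 38368/101 ≈ 379.88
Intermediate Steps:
Y(A) = 10 (Y(A) = 7 + 3 = 10)
Z/I(Y(8), -202) = -76736/(-202) = -76736*(-1/202) = 38368/101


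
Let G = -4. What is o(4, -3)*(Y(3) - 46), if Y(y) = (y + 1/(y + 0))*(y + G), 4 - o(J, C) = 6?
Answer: 296/3 ≈ 98.667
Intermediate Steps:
o(J, C) = -2 (o(J, C) = 4 - 1*6 = 4 - 6 = -2)
Y(y) = (-4 + y)*(y + 1/y) (Y(y) = (y + 1/(y + 0))*(y - 4) = (y + 1/y)*(-4 + y) = (-4 + y)*(y + 1/y))
o(4, -3)*(Y(3) - 46) = -2*((1 + 3² - 4*3 - 4/3) - 46) = -2*((1 + 9 - 12 - 4*⅓) - 46) = -2*((1 + 9 - 12 - 4/3) - 46) = -2*(-10/3 - 46) = -2*(-148/3) = 296/3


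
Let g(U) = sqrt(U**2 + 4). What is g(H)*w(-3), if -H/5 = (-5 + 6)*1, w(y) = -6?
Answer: -6*sqrt(29) ≈ -32.311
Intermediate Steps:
H = -5 (H = -5*(-5 + 6) = -5 ≈ -5.0000)
g(U) = sqrt(4 + U**2)
g(H)*w(-3) = sqrt(4 + (-5)**2)*(-6) = sqrt(4 + 25)*(-6) = sqrt(29)*(-6) = -6*sqrt(29)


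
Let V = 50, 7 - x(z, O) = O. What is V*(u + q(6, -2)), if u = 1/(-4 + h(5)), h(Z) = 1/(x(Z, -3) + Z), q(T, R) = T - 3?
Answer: 8100/59 ≈ 137.29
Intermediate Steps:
x(z, O) = 7 - O
q(T, R) = -3 + T
h(Z) = 1/(10 + Z) (h(Z) = 1/((7 - 1*(-3)) + Z) = 1/((7 + 3) + Z) = 1/(10 + Z))
u = -15/59 (u = 1/(-4 + 1/(10 + 5)) = 1/(-4 + 1/15) = 1/(-59/15) = -15/59 ≈ -0.25424)
V*(u + q(6, -2)) = 50*(-15/59 + (-3 + 6)) = 50*(-15/59 + 3) = 50*(162/59) = 8100/59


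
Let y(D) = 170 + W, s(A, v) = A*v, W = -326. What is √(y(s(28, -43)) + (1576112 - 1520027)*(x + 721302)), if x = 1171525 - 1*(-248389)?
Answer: 6*√3335836089 ≈ 3.4654e+5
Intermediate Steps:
y(D) = -156 (y(D) = 170 - 326 = -156)
x = 1419914 (x = 1171525 + 248389 = 1419914)
√(y(s(28, -43)) + (1576112 - 1520027)*(x + 721302)) = √(-156 + (1576112 - 1520027)*(1419914 + 721302)) = √(-156 + 56085*2141216) = √(-156 + 120090099360) = √120090099204 = 6*√3335836089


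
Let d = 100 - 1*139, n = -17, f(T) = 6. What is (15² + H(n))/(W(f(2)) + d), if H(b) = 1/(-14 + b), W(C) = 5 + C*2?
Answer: -317/31 ≈ -10.226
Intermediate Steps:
d = -39 (d = 100 - 139 = -39)
W(C) = 5 + 2*C
(15² + H(n))/(W(f(2)) + d) = (15² + 1/(-14 - 17))/((5 + 2*6) - 39) = (225 + 1/(-31))/((5 + 12) - 39) = (225 - 1/31)/(17 - 39) = (6974/31)/(-22) = (6974/31)*(-1/22) = -317/31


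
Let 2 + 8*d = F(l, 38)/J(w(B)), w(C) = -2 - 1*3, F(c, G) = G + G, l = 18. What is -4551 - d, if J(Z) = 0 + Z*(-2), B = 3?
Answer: -45517/10 ≈ -4551.7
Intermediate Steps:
F(c, G) = 2*G
w(C) = -5 (w(C) = -2 - 3 = -5)
J(Z) = -2*Z (J(Z) = 0 - 2*Z = -2*Z)
d = 7/10 (d = -¼ + ((2*38)/((-2*(-5))))/8 = -¼ + (76/10)/8 = -¼ + (76*(⅒))/8 = -¼ + (⅛)*(38/5) = -¼ + 19/20 = 7/10 ≈ 0.70000)
-4551 - d = -4551 - 1*7/10 = -4551 - 7/10 = -45517/10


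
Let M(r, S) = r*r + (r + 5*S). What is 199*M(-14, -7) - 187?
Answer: 29066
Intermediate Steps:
M(r, S) = r + r² + 5*S (M(r, S) = r² + (r + 5*S) = r + r² + 5*S)
199*M(-14, -7) - 187 = 199*(-14 + (-14)² + 5*(-7)) - 187 = 199*(-14 + 196 - 35) - 187 = 199*147 - 187 = 29253 - 187 = 29066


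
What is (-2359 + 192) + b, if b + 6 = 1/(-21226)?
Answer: -46124099/21226 ≈ -2173.0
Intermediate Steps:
b = -127357/21226 (b = -6 + 1/(-21226) = -6 - 1/21226 = -127357/21226 ≈ -6.0000)
(-2359 + 192) + b = (-2359 + 192) - 127357/21226 = -2167 - 127357/21226 = -46124099/21226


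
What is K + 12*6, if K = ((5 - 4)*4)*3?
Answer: 84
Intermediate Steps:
K = 12 (K = (1*4)*3 = 4*3 = 12)
K + 12*6 = 12 + 12*6 = 12 + 72 = 84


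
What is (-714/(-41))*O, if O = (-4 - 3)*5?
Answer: -24990/41 ≈ -609.51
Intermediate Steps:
O = -35 (O = -7*5 = -35)
(-714/(-41))*O = -714/(-41)*(-35) = -714*(-1)/41*(-35) = -21*(-34/41)*(-35) = (714/41)*(-35) = -24990/41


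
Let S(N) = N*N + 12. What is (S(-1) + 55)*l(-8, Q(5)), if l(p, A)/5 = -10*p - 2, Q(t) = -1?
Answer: 26520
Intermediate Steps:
S(N) = 12 + N² (S(N) = N² + 12 = 12 + N²)
l(p, A) = -10 - 50*p (l(p, A) = 5*(-10*p - 2) = 5*(-2 - 10*p) = -10 - 50*p)
(S(-1) + 55)*l(-8, Q(5)) = ((12 + (-1)²) + 55)*(-10 - 50*(-8)) = ((12 + 1) + 55)*(-10 + 400) = (13 + 55)*390 = 68*390 = 26520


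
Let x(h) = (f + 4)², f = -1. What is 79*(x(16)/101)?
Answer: 711/101 ≈ 7.0396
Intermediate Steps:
x(h) = 9 (x(h) = (-1 + 4)² = 3² = 9)
79*(x(16)/101) = 79*(9/101) = 711/101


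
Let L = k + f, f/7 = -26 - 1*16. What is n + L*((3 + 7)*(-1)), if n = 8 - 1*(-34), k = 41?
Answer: 2572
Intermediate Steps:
n = 42 (n = 8 + 34 = 42)
f = -294 (f = 7*(-26 - 1*16) = 7*(-26 - 16) = 7*(-42) = -294)
L = -253 (L = 41 - 294 = -253)
n + L*((3 + 7)*(-1)) = 42 - 253*(3 + 7)*(-1) = 42 - 2530*(-1) = 42 - 253*(-10) = 42 + 2530 = 2572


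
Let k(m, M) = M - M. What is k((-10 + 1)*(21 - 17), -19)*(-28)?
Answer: 0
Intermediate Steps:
k(m, M) = 0
k((-10 + 1)*(21 - 17), -19)*(-28) = 0*(-28) = 0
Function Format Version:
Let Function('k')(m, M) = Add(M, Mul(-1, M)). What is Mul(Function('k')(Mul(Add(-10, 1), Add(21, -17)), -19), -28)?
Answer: 0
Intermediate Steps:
Function('k')(m, M) = 0
Mul(Function('k')(Mul(Add(-10, 1), Add(21, -17)), -19), -28) = Mul(0, -28) = 0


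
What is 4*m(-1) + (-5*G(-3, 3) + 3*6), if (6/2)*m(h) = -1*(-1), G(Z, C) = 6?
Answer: -32/3 ≈ -10.667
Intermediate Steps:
m(h) = ⅓ (m(h) = (-1*(-1))/3 = (⅓)*1 = ⅓)
4*m(-1) + (-5*G(-3, 3) + 3*6) = 4*(⅓) + (-5*6 + 3*6) = 4/3 + (-30 + 18) = 4/3 - 12 = -32/3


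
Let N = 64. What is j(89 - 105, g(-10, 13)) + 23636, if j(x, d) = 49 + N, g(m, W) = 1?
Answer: 23749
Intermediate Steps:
j(x, d) = 113 (j(x, d) = 49 + 64 = 113)
j(89 - 105, g(-10, 13)) + 23636 = 113 + 23636 = 23749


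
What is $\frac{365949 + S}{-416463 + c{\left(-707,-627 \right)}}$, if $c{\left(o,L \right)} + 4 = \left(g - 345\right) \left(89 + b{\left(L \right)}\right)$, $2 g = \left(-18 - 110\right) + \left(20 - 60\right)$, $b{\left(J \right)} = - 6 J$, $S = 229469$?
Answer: $- \frac{297709}{1034273} \approx -0.28784$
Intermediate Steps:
$g = -84$ ($g = \frac{\left(-18 - 110\right) + \left(20 - 60\right)}{2} = \frac{-128 + \left(20 - 60\right)}{2} = \frac{-128 - 40}{2} = \frac{1}{2} \left(-168\right) = -84$)
$c{\left(o,L \right)} = -38185 + 2574 L$ ($c{\left(o,L \right)} = -4 + \left(-84 - 345\right) \left(89 - 6 L\right) = -4 - 429 \left(89 - 6 L\right) = -4 + \left(-38181 + 2574 L\right) = -38185 + 2574 L$)
$\frac{365949 + S}{-416463 + c{\left(-707,-627 \right)}} = \frac{365949 + 229469}{-416463 + \left(-38185 + 2574 \left(-627\right)\right)} = \frac{595418}{-416463 - 1652083} = \frac{595418}{-2068546} = 595418 \left(- \frac{1}{2068546}\right) = - \frac{297709}{1034273}$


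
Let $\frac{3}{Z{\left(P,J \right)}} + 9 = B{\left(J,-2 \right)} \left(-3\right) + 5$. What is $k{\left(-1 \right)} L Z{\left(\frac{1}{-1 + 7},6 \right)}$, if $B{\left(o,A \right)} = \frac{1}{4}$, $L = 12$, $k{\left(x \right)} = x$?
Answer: $\frac{144}{19} \approx 7.5789$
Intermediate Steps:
$B{\left(o,A \right)} = \frac{1}{4}$
$Z{\left(P,J \right)} = - \frac{12}{19}$ ($Z{\left(P,J \right)} = \frac{3}{-9 + \left(\frac{1}{4} \left(-3\right) + 5\right)} = \frac{3}{-9 + \left(- \frac{3}{4} + 5\right)} = \frac{3}{-9 + \frac{17}{4}} = \frac{3}{- \frac{19}{4}} = 3 \left(- \frac{4}{19}\right) = - \frac{12}{19}$)
$k{\left(-1 \right)} L Z{\left(\frac{1}{-1 + 7},6 \right)} = \left(-1\right) 12 \left(- \frac{12}{19}\right) = \left(-12\right) \left(- \frac{12}{19}\right) = \frac{144}{19}$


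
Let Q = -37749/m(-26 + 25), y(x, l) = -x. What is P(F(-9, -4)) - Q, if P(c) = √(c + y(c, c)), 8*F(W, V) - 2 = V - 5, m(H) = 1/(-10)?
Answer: -377490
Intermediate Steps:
m(H) = -⅒
F(W, V) = -3/8 + V/8 (F(W, V) = ¼ + (V - 5)/8 = ¼ + (-5 + V)/8 = ¼ + (-5/8 + V/8) = -3/8 + V/8)
P(c) = 0 (P(c) = √(c - c) = √0 = 0)
Q = 377490 (Q = -37749/(-⅒) = -37749*(-10) = 377490)
P(F(-9, -4)) - Q = 0 - 1*377490 = 0 - 377490 = -377490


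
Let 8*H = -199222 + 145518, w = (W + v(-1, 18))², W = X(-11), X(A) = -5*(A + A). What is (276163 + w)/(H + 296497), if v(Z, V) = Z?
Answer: 72011/72446 ≈ 0.99400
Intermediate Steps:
X(A) = -10*A
W = 110 (W = -10*(-11) = 110)
w = 11881 (w = (110 - 1)² = 109² = 11881)
H = -6713 (H = (-199222 + 145518)/8 = (⅛)*(-53704) = -6713)
(276163 + w)/(H + 296497) = (276163 + 11881)/(-6713 + 296497) = 288044/289784 = 288044*(1/289784) = 72011/72446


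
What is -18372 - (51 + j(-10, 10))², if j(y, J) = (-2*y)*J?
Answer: -81373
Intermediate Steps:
j(y, J) = -2*J*y
-18372 - (51 + j(-10, 10))² = -18372 - (51 - 2*10*(-10))² = -18372 - (51 + 200)² = -18372 - 1*251² = -18372 - 1*63001 = -18372 - 63001 = -81373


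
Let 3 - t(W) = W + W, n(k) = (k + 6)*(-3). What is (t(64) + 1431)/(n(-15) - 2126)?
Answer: -1306/2099 ≈ -0.62220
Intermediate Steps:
n(k) = -18 - 3*k (n(k) = (6 + k)*(-3) = -18 - 3*k)
t(W) = 3 - 2*W (t(W) = 3 - (W + W) = 3 - 2*W)
(t(64) + 1431)/(n(-15) - 2126) = ((3 - 2*64) + 1431)/((-18 - 3*(-15)) - 2126) = ((3 - 128) + 1431)/((-18 + 45) - 2126) = (-125 + 1431)/(27 - 2126) = 1306/(-2099) = 1306*(-1/2099) = -1306/2099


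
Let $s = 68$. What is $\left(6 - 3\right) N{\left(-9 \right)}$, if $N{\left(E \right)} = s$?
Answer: $204$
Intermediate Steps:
$N{\left(E \right)} = 68$
$\left(6 - 3\right) N{\left(-9 \right)} = \left(6 - 3\right) 68 = 3 \cdot 68 = 204$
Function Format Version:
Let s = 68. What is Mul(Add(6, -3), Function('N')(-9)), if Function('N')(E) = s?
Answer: 204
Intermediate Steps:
Function('N')(E) = 68
Mul(Add(6, -3), Function('N')(-9)) = Mul(Add(6, -3), 68) = Mul(3, 68) = 204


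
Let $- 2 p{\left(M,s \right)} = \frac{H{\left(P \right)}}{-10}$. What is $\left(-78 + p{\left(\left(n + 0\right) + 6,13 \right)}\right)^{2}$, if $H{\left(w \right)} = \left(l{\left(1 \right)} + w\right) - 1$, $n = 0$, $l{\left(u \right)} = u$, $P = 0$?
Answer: $6084$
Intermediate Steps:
$H{\left(w \right)} = w$ ($H{\left(w \right)} = \left(1 + w\right) - 1 = w$)
$p{\left(M,s \right)} = 0$ ($p{\left(M,s \right)} = - \frac{0 \frac{1}{-10}}{2} = - \frac{0 \left(- \frac{1}{10}\right)}{2} = \left(- \frac{1}{2}\right) 0 = 0$)
$\left(-78 + p{\left(\left(n + 0\right) + 6,13 \right)}\right)^{2} = \left(-78 + 0\right)^{2} = \left(-78\right)^{2} = 6084$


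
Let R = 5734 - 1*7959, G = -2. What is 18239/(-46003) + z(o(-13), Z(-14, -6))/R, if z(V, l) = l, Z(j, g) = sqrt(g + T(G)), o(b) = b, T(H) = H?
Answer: -18239/46003 - 2*I*sqrt(2)/2225 ≈ -0.39647 - 0.0012712*I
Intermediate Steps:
R = -2225 (R = 5734 - 7959 = -2225)
Z(j, g) = sqrt(-2 + g) (Z(j, g) = sqrt(g - 2) = sqrt(-2 + g))
18239/(-46003) + z(o(-13), Z(-14, -6))/R = 18239/(-46003) + sqrt(-2 - 6)/(-2225) = 18239*(-1/46003) + sqrt(-8)*(-1/2225) = -18239/46003 + (2*I*sqrt(2))*(-1/2225) = -18239/46003 - 2*I*sqrt(2)/2225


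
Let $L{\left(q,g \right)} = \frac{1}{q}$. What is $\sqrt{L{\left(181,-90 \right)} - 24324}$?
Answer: $\frac{i \sqrt{796878383}}{181} \approx 155.96 i$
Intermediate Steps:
$\sqrt{L{\left(181,-90 \right)} - 24324} = \sqrt{\frac{1}{181} - 24324} = \sqrt{- \frac{4402643}{181}} = \frac{i \sqrt{796878383}}{181}$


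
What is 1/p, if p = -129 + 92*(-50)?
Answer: -1/4729 ≈ -0.00021146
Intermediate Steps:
p = -4729 (p = -129 - 4600 = -4729)
1/p = 1/(-4729) = -1/4729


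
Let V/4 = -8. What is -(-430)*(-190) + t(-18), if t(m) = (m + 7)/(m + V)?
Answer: -4084989/50 ≈ -81700.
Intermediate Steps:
V = -32 (V = 4*(-8) = -32)
t(m) = (7 + m)/(-32 + m) (t(m) = (m + 7)/(m - 32) = (7 + m)/(-32 + m))
-(-430)*(-190) + t(-18) = -(-430)*(-190) + (7 - 18)/(-32 - 18) = -430*190 - 11/(-50) = -81700 - 1/50*(-11) = -81700 + 11/50 = -4084989/50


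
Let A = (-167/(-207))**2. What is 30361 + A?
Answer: 1300966378/42849 ≈ 30362.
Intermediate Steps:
A = 27889/42849 (A = (-167*(-1/207))**2 = (167/207)**2 = 27889/42849 ≈ 0.65087)
30361 + A = 30361 + 27889/42849 = 1300966378/42849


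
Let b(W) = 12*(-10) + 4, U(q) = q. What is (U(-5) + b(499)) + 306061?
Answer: 305940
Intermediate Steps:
b(W) = -116 (b(W) = -120 + 4 = -116)
(U(-5) + b(499)) + 306061 = (-5 - 116) + 306061 = -121 + 306061 = 305940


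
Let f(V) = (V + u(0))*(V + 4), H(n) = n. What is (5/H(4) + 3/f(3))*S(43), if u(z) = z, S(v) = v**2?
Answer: 72111/28 ≈ 2575.4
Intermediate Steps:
f(V) = V*(4 + V) (f(V) = (V + 0)*(V + 4) = V*(4 + V))
(5/H(4) + 3/f(3))*S(43) = (5/4 + 3/((3*(4 + 3))))*43**2 = (5*(1/4) + 3/((3*7)))*1849 = (5/4 + 3/21)*1849 = (5/4 + 3*(1/21))*1849 = (5/4 + 1/7)*1849 = (39/28)*1849 = 72111/28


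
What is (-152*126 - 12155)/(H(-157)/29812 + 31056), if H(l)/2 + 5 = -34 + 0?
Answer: -466662142/462920697 ≈ -1.0081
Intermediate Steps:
H(l) = -78 (H(l) = -10 + 2*(-34 + 0) = -10 + 2*(-34) = -10 - 68 = -78)
(-152*126 - 12155)/(H(-157)/29812 + 31056) = (-152*126 - 12155)/(-78/29812 + 31056) = (-19152 - 12155)/(-78*1/29812 + 31056) = -31307/(-39/14906 + 31056) = -31307/462920697/14906 = -31307*14906/462920697 = -466662142/462920697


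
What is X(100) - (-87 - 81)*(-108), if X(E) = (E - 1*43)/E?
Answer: -1814343/100 ≈ -18143.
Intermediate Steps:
X(E) = (-43 + E)/E (X(E) = (E - 43)/E = (-43 + E)/E)
X(100) - (-87 - 81)*(-108) = (-43 + 100)/100 - (-87 - 81)*(-108) = (1/100)*57 - (-168)*(-108) = 57/100 - 1*18144 = 57/100 - 18144 = -1814343/100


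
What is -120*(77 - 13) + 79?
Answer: -7601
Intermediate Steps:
-120*(77 - 13) + 79 = -120*64 + 79 = -7680 + 79 = -7601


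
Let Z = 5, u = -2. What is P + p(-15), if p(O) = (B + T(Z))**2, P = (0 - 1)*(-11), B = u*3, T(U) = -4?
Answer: 111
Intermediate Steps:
B = -6 (B = -2*3 = -6)
P = 11 (P = -1*(-11) = 11)
p(O) = 100 (p(O) = (-6 - 4)**2 = (-10)**2 = 100)
P + p(-15) = 11 + 100 = 111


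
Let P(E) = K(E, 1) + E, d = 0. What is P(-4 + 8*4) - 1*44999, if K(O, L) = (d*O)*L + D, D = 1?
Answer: -44970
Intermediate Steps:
K(O, L) = 1 (K(O, L) = (0*O)*L + 1 = 0*L + 1 = 0 + 1 = 1)
P(E) = 1 + E
P(-4 + 8*4) - 1*44999 = (1 + (-4 + 8*4)) - 1*44999 = (1 + (-4 + 32)) - 44999 = (1 + 28) - 44999 = 29 - 44999 = -44970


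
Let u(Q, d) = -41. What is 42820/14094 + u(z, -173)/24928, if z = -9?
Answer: 13010233/4284576 ≈ 3.0365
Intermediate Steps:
42820/14094 + u(z, -173)/24928 = 42820/14094 - 41/24928 = 42820*(1/14094) - 41*1/24928 = 21410/7047 - 1/608 = 13010233/4284576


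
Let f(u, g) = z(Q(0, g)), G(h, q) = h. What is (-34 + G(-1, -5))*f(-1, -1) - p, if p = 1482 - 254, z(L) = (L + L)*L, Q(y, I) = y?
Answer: -1228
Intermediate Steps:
z(L) = 2*L² (z(L) = (2*L)*L = 2*L²)
f(u, g) = 0 (f(u, g) = 2*0² = 2*0 = 0)
p = 1228
(-34 + G(-1, -5))*f(-1, -1) - p = (-34 - 1)*0 - 1*1228 = -35*0 - 1228 = 0 - 1228 = -1228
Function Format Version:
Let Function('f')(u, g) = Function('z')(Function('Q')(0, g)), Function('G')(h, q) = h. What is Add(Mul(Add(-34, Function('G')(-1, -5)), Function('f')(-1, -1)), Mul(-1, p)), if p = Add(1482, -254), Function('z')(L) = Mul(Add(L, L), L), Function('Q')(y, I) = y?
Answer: -1228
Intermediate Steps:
Function('z')(L) = Mul(2, Pow(L, 2)) (Function('z')(L) = Mul(Mul(2, L), L) = Mul(2, Pow(L, 2)))
Function('f')(u, g) = 0 (Function('f')(u, g) = Mul(2, Pow(0, 2)) = Mul(2, 0) = 0)
p = 1228
Add(Mul(Add(-34, Function('G')(-1, -5)), Function('f')(-1, -1)), Mul(-1, p)) = Add(Mul(Add(-34, -1), 0), Mul(-1, 1228)) = Add(Mul(-35, 0), -1228) = Add(0, -1228) = -1228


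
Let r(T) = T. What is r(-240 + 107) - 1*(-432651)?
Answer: 432518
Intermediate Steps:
r(-240 + 107) - 1*(-432651) = (-240 + 107) - 1*(-432651) = -133 + 432651 = 432518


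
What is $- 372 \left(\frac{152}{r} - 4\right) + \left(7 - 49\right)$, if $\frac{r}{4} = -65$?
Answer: $\frac{108126}{65} \approx 1663.5$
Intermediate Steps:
$r = -260$ ($r = 4 \left(-65\right) = -260$)
$- 372 \left(\frac{152}{r} - 4\right) + \left(7 - 49\right) = - 372 \left(\frac{152}{-260} - 4\right) + \left(7 - 49\right) = - 372 \left(152 \left(- \frac{1}{260}\right) - 4\right) + \left(7 - 49\right) = - 372 \left(- \frac{38}{65} - 4\right) - 42 = \left(-372\right) \left(- \frac{298}{65}\right) - 42 = \frac{110856}{65} - 42 = \frac{108126}{65}$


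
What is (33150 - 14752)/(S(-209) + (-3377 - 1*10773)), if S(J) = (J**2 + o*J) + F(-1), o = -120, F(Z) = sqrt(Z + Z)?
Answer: 1004733178/2982361323 - 18398*I*sqrt(2)/2982361323 ≈ 0.33689 - 8.7242e-6*I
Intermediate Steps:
F(Z) = sqrt(2)*sqrt(Z) (F(Z) = sqrt(2*Z) = sqrt(2)*sqrt(Z))
S(J) = J**2 - 120*J + I*sqrt(2) (S(J) = (J**2 - 120*J) + sqrt(2)*sqrt(-1) = (J**2 - 120*J) + sqrt(2)*I = (J**2 - 120*J) + I*sqrt(2) = J**2 - 120*J + I*sqrt(2))
(33150 - 14752)/(S(-209) + (-3377 - 1*10773)) = (33150 - 14752)/(((-209)**2 - 120*(-209) + I*sqrt(2)) + (-3377 - 1*10773)) = 18398/((43681 + 25080 + I*sqrt(2)) + (-3377 - 10773)) = 18398/((68761 + I*sqrt(2)) - 14150) = 18398/(54611 + I*sqrt(2))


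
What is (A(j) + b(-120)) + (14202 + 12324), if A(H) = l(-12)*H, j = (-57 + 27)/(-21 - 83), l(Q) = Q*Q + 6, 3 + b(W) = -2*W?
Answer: 696963/26 ≈ 26806.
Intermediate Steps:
b(W) = -3 - 2*W
l(Q) = 6 + Q**2 (l(Q) = Q**2 + 6 = 6 + Q**2)
j = 15/52 (j = -30/(-104) = -30*(-1/104) = 15/52 ≈ 0.28846)
A(H) = 150*H (A(H) = (6 + (-12)**2)*H = (6 + 144)*H = 150*H)
(A(j) + b(-120)) + (14202 + 12324) = (150*(15/52) + (-3 - 2*(-120))) + (14202 + 12324) = (1125/26 + (-3 + 240)) + 26526 = (1125/26 + 237) + 26526 = 7287/26 + 26526 = 696963/26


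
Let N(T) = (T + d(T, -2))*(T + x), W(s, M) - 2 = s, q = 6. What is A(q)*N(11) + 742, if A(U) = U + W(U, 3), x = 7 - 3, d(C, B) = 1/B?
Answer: 2947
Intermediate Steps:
x = 4
W(s, M) = 2 + s
N(T) = (4 + T)*(-1/2 + T) (N(T) = (T + 1/(-2))*(T + 4) = (T - 1/2)*(4 + T) = (-1/2 + T)*(4 + T) = (4 + T)*(-1/2 + T))
A(U) = 2 + 2*U (A(U) = U + (2 + U) = 2 + 2*U)
A(q)*N(11) + 742 = (2 + 2*6)*(-2 + 11**2 + (7/2)*11) + 742 = (2 + 12)*(-2 + 121 + 77/2) + 742 = 14*(315/2) + 742 = 2205 + 742 = 2947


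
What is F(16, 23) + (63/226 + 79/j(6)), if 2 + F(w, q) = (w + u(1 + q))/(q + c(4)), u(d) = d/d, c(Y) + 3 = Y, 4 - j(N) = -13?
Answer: 167549/46104 ≈ 3.6342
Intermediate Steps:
j(N) = 17 (j(N) = 4 - 1*(-13) = 4 + 13 = 17)
c(Y) = -3 + Y
u(d) = 1
F(w, q) = -2 + (1 + w)/(1 + q) (F(w, q) = -2 + (w + 1)/(q + (-3 + 4)) = -2 + (1 + w)/(q + 1) = -2 + (1 + w)/(1 + q))
F(16, 23) + (63/226 + 79/j(6)) = (-1 + 16 - 2*23)/(1 + 23) + (63/226 + 79/17) = (-1 + 16 - 46)/24 + (63*(1/226) + 79*(1/17)) = (1/24)*(-31) + (63/226 + 79/17) = -31/24 + 18925/3842 = 167549/46104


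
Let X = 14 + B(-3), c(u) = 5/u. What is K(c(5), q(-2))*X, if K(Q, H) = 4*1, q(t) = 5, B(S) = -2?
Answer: 48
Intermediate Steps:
X = 12 (X = 14 - 2 = 12)
K(Q, H) = 4
K(c(5), q(-2))*X = 4*12 = 48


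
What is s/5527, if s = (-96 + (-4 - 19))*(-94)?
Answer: 11186/5527 ≈ 2.0239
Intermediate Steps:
s = 11186 (s = (-96 - 23)*(-94) = -119*(-94) = 11186)
s/5527 = 11186/5527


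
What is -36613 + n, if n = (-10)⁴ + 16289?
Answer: -10324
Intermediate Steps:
n = 26289 (n = 10000 + 16289 = 26289)
-36613 + n = -36613 + 26289 = -10324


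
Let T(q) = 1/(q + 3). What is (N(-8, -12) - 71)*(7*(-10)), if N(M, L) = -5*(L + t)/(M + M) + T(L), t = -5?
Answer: 385175/72 ≈ 5349.7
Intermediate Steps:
T(q) = 1/(3 + q)
N(M, L) = 1/(3 + L) - 5*(-5 + L)/(2*M) (N(M, L) = -5*(L - 5)/(M + M) + 1/(3 + L) = -5*(-5 + L)/(2*M) + 1/(3 + L) = 1/(3 + L) - 5*(-5 + L)/(2*M))
(N(-8, -12) - 71)*(7*(-10)) = ((-8 + 5*(3 - 12)*(5 - 1*(-12))/2)/((-8)*(3 - 12)) - 71)*(7*(-10)) = (-⅛*(-8 + (5/2)*(-9)*(5 + 12))/(-9) - 71)*(-70) = (-⅛*(-⅑)*(-8 + (5/2)*(-9)*17) - 71)*(-70) = (-⅛*(-⅑)*(-8 - 765/2) - 71)*(-70) = (-⅛*(-⅑)*(-781/2) - 71)*(-70) = (-781/144 - 71)*(-70) = -11005/144*(-70) = 385175/72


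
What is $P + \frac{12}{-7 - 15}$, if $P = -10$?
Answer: $- \frac{116}{11} \approx -10.545$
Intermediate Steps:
$P + \frac{12}{-7 - 15} = -10 + \frac{12}{-7 - 15} = -10 + \frac{12}{-22} = -10 + 12 \left(- \frac{1}{22}\right) = -10 - \frac{6}{11} = - \frac{116}{11}$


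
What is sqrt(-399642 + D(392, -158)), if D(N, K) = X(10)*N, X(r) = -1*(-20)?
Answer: I*sqrt(391802) ≈ 625.94*I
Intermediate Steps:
X(r) = 20
D(N, K) = 20*N
sqrt(-399642 + D(392, -158)) = sqrt(-399642 + 20*392) = sqrt(-399642 + 7840) = sqrt(-391802) = I*sqrt(391802)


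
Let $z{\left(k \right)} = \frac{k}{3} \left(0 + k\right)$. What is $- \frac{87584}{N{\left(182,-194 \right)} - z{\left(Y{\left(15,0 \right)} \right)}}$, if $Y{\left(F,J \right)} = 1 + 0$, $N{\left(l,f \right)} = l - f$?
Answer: $- \frac{1632}{7} \approx -233.14$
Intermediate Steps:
$Y{\left(F,J \right)} = 1$
$z{\left(k \right)} = \frac{k^{2}}{3}$ ($z{\left(k \right)} = \frac{k}{3} k = \frac{k^{2}}{3}$)
$- \frac{87584}{N{\left(182,-194 \right)} - z{\left(Y{\left(15,0 \right)} \right)}} = - \frac{87584}{\left(182 - -194\right) - \frac{1^{2}}{3}} = - \frac{87584}{\left(182 + 194\right) - \frac{1}{3} \cdot 1} = - \frac{87584}{376 - \frac{1}{3}} = - \frac{87584}{\frac{1127}{3}} = \left(-87584\right) \frac{3}{1127} = - \frac{1632}{7}$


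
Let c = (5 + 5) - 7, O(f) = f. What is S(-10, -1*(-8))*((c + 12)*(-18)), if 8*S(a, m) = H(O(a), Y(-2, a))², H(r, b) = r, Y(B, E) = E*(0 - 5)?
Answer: -3375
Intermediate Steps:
Y(B, E) = -5*E (Y(B, E) = E*(-5) = -5*E)
c = 3 (c = 10 - 7 = 3)
S(a, m) = a²/8
S(-10, -1*(-8))*((c + 12)*(-18)) = ((⅛)*(-10)²)*((3 + 12)*(-18)) = ((⅛)*100)*(15*(-18)) = (25/2)*(-270) = -3375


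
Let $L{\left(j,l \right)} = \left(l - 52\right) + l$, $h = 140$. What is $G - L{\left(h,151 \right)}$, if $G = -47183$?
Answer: $-47433$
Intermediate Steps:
$L{\left(j,l \right)} = -52 + 2 l$ ($L{\left(j,l \right)} = \left(-52 + l\right) + l = -52 + 2 l$)
$G - L{\left(h,151 \right)} = -47183 - \left(-52 + 2 \cdot 151\right) = -47183 - \left(-52 + 302\right) = -47183 - 250 = -47433$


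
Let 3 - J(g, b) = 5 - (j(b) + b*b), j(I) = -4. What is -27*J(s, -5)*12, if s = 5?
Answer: -6156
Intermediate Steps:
J(g, b) = -6 + b**2 (J(g, b) = 3 - (5 - (-4 + b*b)) = 3 - (5 - (-4 + b**2)) = 3 - (5 + (4 - b**2)) = 3 - (9 - b**2) = 3 + (-9 + b**2) = -6 + b**2)
-27*J(s, -5)*12 = -27*(-6 + (-5)**2)*12 = -27*(-6 + 25)*12 = -27*19*12 = -513*12 = -6156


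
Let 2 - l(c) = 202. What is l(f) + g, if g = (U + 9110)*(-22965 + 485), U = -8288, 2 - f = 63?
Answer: -18478760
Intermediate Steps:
f = -61 (f = 2 - 1*63 = 2 - 63 = -61)
l(c) = -200 (l(c) = 2 - 1*202 = 2 - 202 = -200)
g = -18478560 (g = (-8288 + 9110)*(-22965 + 485) = 822*(-22480) = -18478560)
l(f) + g = -200 - 18478560 = -18478760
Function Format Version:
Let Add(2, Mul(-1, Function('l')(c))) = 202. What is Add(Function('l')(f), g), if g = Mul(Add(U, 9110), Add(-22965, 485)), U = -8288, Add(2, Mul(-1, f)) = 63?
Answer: -18478760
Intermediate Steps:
f = -61 (f = Add(2, Mul(-1, 63)) = Add(2, -63) = -61)
Function('l')(c) = -200 (Function('l')(c) = Add(2, Mul(-1, 202)) = Add(2, -202) = -200)
g = -18478560 (g = Mul(Add(-8288, 9110), Add(-22965, 485)) = Mul(822, -22480) = -18478560)
Add(Function('l')(f), g) = Add(-200, -18478560) = -18478760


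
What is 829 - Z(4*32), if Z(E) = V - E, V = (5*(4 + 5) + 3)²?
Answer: -1347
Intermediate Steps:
V = 2304 (V = (5*9 + 3)² = (45 + 3)² = 48² = 2304)
Z(E) = 2304 - E
829 - Z(4*32) = 829 - (2304 - 4*32) = 829 - (2304 - 1*128) = 829 - (2304 - 128) = 829 - 1*2176 = 829 - 2176 = -1347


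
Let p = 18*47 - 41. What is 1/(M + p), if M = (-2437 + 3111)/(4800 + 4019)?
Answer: 8819/7099969 ≈ 0.0012421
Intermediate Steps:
p = 805 (p = 846 - 41 = 805)
M = 674/8819 ≈ 0.076426
1/(M + p) = 1/(674/8819 + 805) = 1/(7099969/8819) = 8819/7099969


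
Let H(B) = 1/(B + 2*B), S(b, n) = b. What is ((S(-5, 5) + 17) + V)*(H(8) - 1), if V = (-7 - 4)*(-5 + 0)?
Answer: -1541/24 ≈ -64.208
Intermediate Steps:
V = 55 (V = -11*(-5) = 55)
H(B) = 1/(3*B)
((S(-5, 5) + 17) + V)*(H(8) - 1) = ((-5 + 17) + 55)*((1/3)/8 - 1) = (12 + 55)*((1/3)*(1/8) - 1) = 67*(1/24 - 1) = 67*(-23/24) = -1541/24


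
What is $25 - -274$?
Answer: $299$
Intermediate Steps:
$25 - -274 = 25 + \left(-5 + 279\right) = 25 + 274 = 299$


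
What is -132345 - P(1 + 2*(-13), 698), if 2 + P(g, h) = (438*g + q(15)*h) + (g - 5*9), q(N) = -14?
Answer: -111551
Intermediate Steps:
P(g, h) = -47 - 14*h + 439*g (P(g, h) = -2 + ((438*g - 14*h) + (g - 5*9)) = -2 + ((-14*h + 438*g) + (g - 45)) = -2 + ((-14*h + 438*g) + (-45 + g)) = -2 + (-45 - 14*h + 439*g) = -47 - 14*h + 439*g)
-132345 - P(1 + 2*(-13), 698) = -132345 - (-47 - 14*698 + 439*(1 + 2*(-13))) = -132345 - (-47 - 9772 + 439*(1 - 26)) = -132345 - (-47 - 9772 + 439*(-25)) = -132345 - (-47 - 9772 - 10975) = -132345 - 1*(-20794) = -132345 + 20794 = -111551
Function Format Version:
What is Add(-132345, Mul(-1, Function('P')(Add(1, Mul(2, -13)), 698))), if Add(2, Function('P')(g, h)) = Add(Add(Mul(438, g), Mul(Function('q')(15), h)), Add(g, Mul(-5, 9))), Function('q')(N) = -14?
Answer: -111551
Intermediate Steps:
Function('P')(g, h) = Add(-47, Mul(-14, h), Mul(439, g)) (Function('P')(g, h) = Add(-2, Add(Add(Mul(438, g), Mul(-14, h)), Add(g, Mul(-5, 9)))) = Add(-2, Add(Add(Mul(-14, h), Mul(438, g)), Add(g, -45))) = Add(-2, Add(Add(Mul(-14, h), Mul(438, g)), Add(-45, g))) = Add(-2, Add(-45, Mul(-14, h), Mul(439, g))) = Add(-47, Mul(-14, h), Mul(439, g)))
Add(-132345, Mul(-1, Function('P')(Add(1, Mul(2, -13)), 698))) = Add(-132345, Mul(-1, Add(-47, Mul(-14, 698), Mul(439, Add(1, Mul(2, -13)))))) = Add(-132345, Mul(-1, Add(-47, -9772, Mul(439, Add(1, -26))))) = Add(-132345, Mul(-1, Add(-47, -9772, Mul(439, -25)))) = Add(-132345, Mul(-1, Add(-47, -9772, -10975))) = Add(-132345, Mul(-1, -20794)) = Add(-132345, 20794) = -111551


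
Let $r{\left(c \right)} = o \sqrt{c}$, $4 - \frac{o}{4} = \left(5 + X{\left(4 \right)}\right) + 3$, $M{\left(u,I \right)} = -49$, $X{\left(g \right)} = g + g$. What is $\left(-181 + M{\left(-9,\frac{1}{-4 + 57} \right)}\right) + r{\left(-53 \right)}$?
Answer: $-230 - 48 i \sqrt{53} \approx -230.0 - 349.45 i$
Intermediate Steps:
$X{\left(g \right)} = 2 g$
$o = -48$ ($o = 16 - 4 \left(\left(5 + 2 \cdot 4\right) + 3\right) = 16 - 4 \left(\left(5 + 8\right) + 3\right) = 16 - 4 \left(13 + 3\right) = 16 - 64 = -48$)
$r{\left(c \right)} = - 48 \sqrt{c}$
$\left(-181 + M{\left(-9,\frac{1}{-4 + 57} \right)}\right) + r{\left(-53 \right)} = \left(-181 - 49\right) - 48 \sqrt{-53} = -230 - 48 i \sqrt{53}$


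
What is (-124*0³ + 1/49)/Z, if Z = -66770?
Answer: -1/3271730 ≈ -3.0565e-7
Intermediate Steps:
(-124*0³ + 1/49)/Z = (-124*0³ + 1/49)/(-66770) = (-124*0 + 1/49)*(-1/66770) = (0 + 1/49)*(-1/66770) = (1/49)*(-1/66770) = -1/3271730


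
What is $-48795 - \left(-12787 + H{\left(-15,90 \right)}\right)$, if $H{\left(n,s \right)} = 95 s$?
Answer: $-44558$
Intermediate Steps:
$-48795 - \left(-12787 + H{\left(-15,90 \right)}\right) = -48795 - \left(-12787 + 95 \cdot 90\right) = -48795 - \left(-12787 + 8550\right) = -48795 - -4237 = -48795 + 4237 = -44558$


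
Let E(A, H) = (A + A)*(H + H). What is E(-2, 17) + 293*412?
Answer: 120580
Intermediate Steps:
E(A, H) = 4*A*H (E(A, H) = (2*A)*(2*H) = 4*A*H)
E(-2, 17) + 293*412 = 4*(-2)*17 + 293*412 = -136 + 120716 = 120580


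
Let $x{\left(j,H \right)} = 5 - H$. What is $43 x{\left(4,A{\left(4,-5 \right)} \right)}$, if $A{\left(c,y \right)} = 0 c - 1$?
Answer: $258$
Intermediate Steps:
$A{\left(c,y \right)} = -1$ ($A{\left(c,y \right)} = 0 - 1 = -1$)
$43 x{\left(4,A{\left(4,-5 \right)} \right)} = 43 \left(5 - -1\right) = 43 \left(5 + 1\right) = 43 \cdot 6 = 258$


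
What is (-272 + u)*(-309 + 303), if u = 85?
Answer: 1122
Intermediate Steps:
(-272 + u)*(-309 + 303) = (-272 + 85)*(-309 + 303) = -187*(-6) = 1122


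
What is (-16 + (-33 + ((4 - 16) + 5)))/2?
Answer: -28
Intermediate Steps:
(-16 + (-33 + ((4 - 16) + 5)))/2 = (-16 + (-33 + (-12 + 5)))/2 = (-16 + (-33 - 7))/2 = (-16 - 40)/2 = (1/2)*(-56) = -28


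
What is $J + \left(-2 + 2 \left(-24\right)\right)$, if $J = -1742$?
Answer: $-1792$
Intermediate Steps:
$J + \left(-2 + 2 \left(-24\right)\right) = -1742 + \left(-2 + 2 \left(-24\right)\right) = -1742 - 50 = -1792$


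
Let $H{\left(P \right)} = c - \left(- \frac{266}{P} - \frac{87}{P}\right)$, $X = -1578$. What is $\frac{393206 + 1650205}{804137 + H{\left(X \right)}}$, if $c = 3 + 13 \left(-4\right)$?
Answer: $\frac{3224502558}{1268850511} \approx 2.5413$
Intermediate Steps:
$c = -49$ ($c = 3 - 52 = -49$)
$H{\left(P \right)} = -49 + \frac{353}{P}$ ($H{\left(P \right)} = -49 - \left(- \frac{266}{P} - \frac{87}{P}\right) = -49 - - \frac{353}{P} = -49 + \frac{353}{P}$)
$\frac{393206 + 1650205}{804137 + H{\left(X \right)}} = \frac{393206 + 1650205}{804137 - \left(49 - \frac{353}{-1578}\right)} = \frac{2043411}{804137 + \left(-49 + 353 \left(- \frac{1}{1578}\right)\right)} = \frac{2043411}{804137 - \frac{77675}{1578}} = \frac{2043411}{\frac{1268850511}{1578}} = 2043411 \cdot \frac{1578}{1268850511} = \frac{3224502558}{1268850511}$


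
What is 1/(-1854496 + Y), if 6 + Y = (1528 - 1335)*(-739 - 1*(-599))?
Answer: -1/1881522 ≈ -5.3149e-7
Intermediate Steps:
Y = -27026 (Y = -6 + (1528 - 1335)*(-739 - 1*(-599)) = -6 + 193*(-739 + 599) = -6 + 193*(-140) = -6 - 27020 = -27026)
1/(-1854496 + Y) = 1/(-1854496 - 27026) = 1/(-1881522) = -1/1881522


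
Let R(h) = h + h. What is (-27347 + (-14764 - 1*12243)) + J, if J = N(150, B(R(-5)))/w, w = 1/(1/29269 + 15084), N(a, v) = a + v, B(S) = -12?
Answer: 59335229160/29269 ≈ 2.0272e+6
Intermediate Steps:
R(h) = 2*h
w = 29269/441493597 (w = 1/(1/29269 + 15084) = 1/(441493597/29269) = 29269/441493597 ≈ 6.6295e-5)
J = 60926116386/29269 (J = (150 - 12)/(29269/441493597) = 138*(441493597/29269) = 60926116386/29269 ≈ 2.0816e+6)
(-27347 + (-14764 - 1*12243)) + J = (-27347 + (-14764 - 1*12243)) + 60926116386/29269 = (-27347 + (-14764 - 12243)) + 60926116386/29269 = (-27347 - 27007) + 60926116386/29269 = -54354 + 60926116386/29269 = 59335229160/29269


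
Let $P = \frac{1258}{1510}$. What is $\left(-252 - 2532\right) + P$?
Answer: $- \frac{2101291}{755} \approx -2783.2$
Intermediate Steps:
$P = \frac{629}{755}$ ($P = 1258 \cdot \frac{1}{1510} = \frac{629}{755} \approx 0.83311$)
$\left(-252 - 2532\right) + P = \left(-252 - 2532\right) + \frac{629}{755} = -2784 + \frac{629}{755} = - \frac{2101291}{755}$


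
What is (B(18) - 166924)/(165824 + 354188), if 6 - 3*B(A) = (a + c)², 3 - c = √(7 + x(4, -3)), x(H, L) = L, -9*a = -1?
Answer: -20281073/63181458 ≈ -0.32100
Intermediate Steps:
a = ⅑ (a = -⅑*(-1) = ⅑ ≈ 0.11111)
c = 1 (c = 3 - √(7 - 3) = 3 - √4 = 3 - 1*2 = 3 - 2 = 1)
B(A) = 386/243 (B(A) = 2 - (⅑ + 1)²/3 = 2 - (10/9)²/3 = 2 - ⅓*100/81 = 2 - 100/243 = 386/243)
(B(18) - 166924)/(165824 + 354188) = (386/243 - 166924)/(165824 + 354188) = -40562146/243/520012 = -40562146/243*1/520012 = -20281073/63181458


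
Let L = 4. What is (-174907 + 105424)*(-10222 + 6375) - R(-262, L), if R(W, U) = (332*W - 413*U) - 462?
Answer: 267390199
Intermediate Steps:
R(W, U) = -462 - 413*U + 332*W (R(W, U) = (-413*U + 332*W) - 462 = -462 - 413*U + 332*W)
(-174907 + 105424)*(-10222 + 6375) - R(-262, L) = (-174907 + 105424)*(-10222 + 6375) - (-462 - 413*4 + 332*(-262)) = -69483*(-3847) - (-462 - 1652 - 86984) = 267301101 - 1*(-89098) = 267301101 + 89098 = 267390199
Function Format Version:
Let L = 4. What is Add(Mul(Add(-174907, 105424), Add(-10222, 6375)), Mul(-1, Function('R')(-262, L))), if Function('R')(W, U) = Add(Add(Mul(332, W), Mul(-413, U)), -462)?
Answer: 267390199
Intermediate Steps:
Function('R')(W, U) = Add(-462, Mul(-413, U), Mul(332, W)) (Function('R')(W, U) = Add(Add(Mul(-413, U), Mul(332, W)), -462) = Add(-462, Mul(-413, U), Mul(332, W)))
Add(Mul(Add(-174907, 105424), Add(-10222, 6375)), Mul(-1, Function('R')(-262, L))) = Add(Mul(Add(-174907, 105424), Add(-10222, 6375)), Mul(-1, Add(-462, Mul(-413, 4), Mul(332, -262)))) = Add(Mul(-69483, -3847), Mul(-1, Add(-462, -1652, -86984))) = Add(267301101, Mul(-1, -89098)) = Add(267301101, 89098) = 267390199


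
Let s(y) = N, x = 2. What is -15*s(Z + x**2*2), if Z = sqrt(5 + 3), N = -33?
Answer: 495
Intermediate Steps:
Z = 2*sqrt(2) (Z = sqrt(8) = 2*sqrt(2) ≈ 2.8284)
s(y) = -33
-15*s(Z + x**2*2) = -15*(-33) = 495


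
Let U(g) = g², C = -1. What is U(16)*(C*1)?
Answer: -256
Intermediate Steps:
U(16)*(C*1) = 16²*(-1*1) = 256*(-1) = -256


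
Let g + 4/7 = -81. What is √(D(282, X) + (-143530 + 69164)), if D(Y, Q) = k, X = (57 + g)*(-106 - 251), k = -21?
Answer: I*√74387 ≈ 272.74*I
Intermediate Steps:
g = -571/7 (g = -4/7 - 81 = -571/7 ≈ -81.571)
X = 8772 (X = (57 - 571/7)*(-106 - 251) = -172/7*(-357) = 8772)
D(Y, Q) = -21
√(D(282, X) + (-143530 + 69164)) = √(-21 + (-143530 + 69164)) = √(-21 - 74366) = √(-74387) = I*√74387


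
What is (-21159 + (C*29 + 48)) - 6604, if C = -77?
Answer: -29948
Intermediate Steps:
(-21159 + (C*29 + 48)) - 6604 = (-21159 + (-77*29 + 48)) - 6604 = (-21159 + (-2233 + 48)) - 6604 = (-21159 - 2185) - 6604 = -23344 - 6604 = -29948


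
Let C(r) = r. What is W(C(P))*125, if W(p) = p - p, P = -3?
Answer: 0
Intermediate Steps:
W(p) = 0
W(C(P))*125 = 0*125 = 0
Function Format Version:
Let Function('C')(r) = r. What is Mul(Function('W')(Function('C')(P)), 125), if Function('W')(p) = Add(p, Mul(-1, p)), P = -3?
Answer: 0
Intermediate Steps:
Function('W')(p) = 0
Mul(Function('W')(Function('C')(P)), 125) = Mul(0, 125) = 0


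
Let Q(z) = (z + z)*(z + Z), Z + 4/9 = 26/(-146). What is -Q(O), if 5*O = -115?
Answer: -713920/657 ≈ -1086.6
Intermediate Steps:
Z = -409/657 (Z = -4/9 + 26/(-146) = -4/9 + 26*(-1/146) = -4/9 - 13/73 = -409/657 ≈ -0.62253)
O = -23 (O = (⅕)*(-115) = -23)
Q(z) = 2*z*(-409/657 + z) (Q(z) = (z + z)*(z - 409/657) = (2*z)*(-409/657 + z) = 2*z*(-409/657 + z))
-Q(O) = -2*(-23)*(-409 + 657*(-23))/657 = -2*(-23)*(-409 - 15111)/657 = -2*(-23)*(-15520)/657 = -1*713920/657 = -713920/657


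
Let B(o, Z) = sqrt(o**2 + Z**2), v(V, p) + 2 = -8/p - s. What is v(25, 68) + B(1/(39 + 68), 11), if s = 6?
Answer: -138/17 + sqrt(1385330)/107 ≈ 2.8824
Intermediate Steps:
v(V, p) = -8 - 8/p (v(V, p) = -2 + (-8/p - 1*6) = -2 + (-8/p - 6) = -2 + (-6 - 8/p) = -8 - 8/p)
B(o, Z) = sqrt(Z**2 + o**2)
v(25, 68) + B(1/(39 + 68), 11) = (-8 - 8/68) + sqrt(11**2 + (1/(39 + 68))**2) = (-8 - 8*1/68) + sqrt(121 + (1/107)**2) = (-8 - 2/17) + sqrt(121 + (1/107)**2) = -138/17 + sqrt(121 + 1/11449) = -138/17 + sqrt(1385330/11449) = -138/17 + sqrt(1385330)/107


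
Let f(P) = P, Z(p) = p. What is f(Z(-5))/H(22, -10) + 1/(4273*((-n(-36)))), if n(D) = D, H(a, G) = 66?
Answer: -128179/1692108 ≈ -0.075751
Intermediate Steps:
f(Z(-5))/H(22, -10) + 1/(4273*((-n(-36)))) = -5/66 + 1/(4273*((-1*(-36)))) = -5*1/66 + (1/4273)/36 = -5/66 + (1/4273)*(1/36) = -5/66 + 1/153828 = -128179/1692108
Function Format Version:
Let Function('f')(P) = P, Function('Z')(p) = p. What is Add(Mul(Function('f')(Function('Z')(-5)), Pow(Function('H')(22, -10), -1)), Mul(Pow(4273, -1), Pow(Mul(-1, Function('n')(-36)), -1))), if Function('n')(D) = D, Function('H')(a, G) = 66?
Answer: Rational(-128179, 1692108) ≈ -0.075751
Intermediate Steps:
Add(Mul(Function('f')(Function('Z')(-5)), Pow(Function('H')(22, -10), -1)), Mul(Pow(4273, -1), Pow(Mul(-1, Function('n')(-36)), -1))) = Add(Mul(-5, Pow(66, -1)), Mul(Pow(4273, -1), Pow(Mul(-1, -36), -1))) = Add(Mul(-5, Rational(1, 66)), Mul(Rational(1, 4273), Pow(36, -1))) = Add(Rational(-5, 66), Mul(Rational(1, 4273), Rational(1, 36))) = Add(Rational(-5, 66), Rational(1, 153828)) = Rational(-128179, 1692108)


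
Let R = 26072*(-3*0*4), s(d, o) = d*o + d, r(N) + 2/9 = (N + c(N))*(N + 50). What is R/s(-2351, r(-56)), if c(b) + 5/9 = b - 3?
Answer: 0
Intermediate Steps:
c(b) = -32/9 + b (c(b) = -5/9 + (b - 3) = -5/9 + (-3 + b) = -32/9 + b)
r(N) = -2/9 + (50 + N)*(-32/9 + 2*N) (r(N) = -2/9 + (N + (-32/9 + N))*(N + 50) = -2/9 + (-32/9 + 2*N)*(50 + N) = -2/9 + (50 + N)*(-32/9 + 2*N))
s(d, o) = d + d*o
R = 0 (R = 26072*(0*4) = 26072*0 = 0)
R/s(-2351, r(-56)) = 0/((-2351*(1 + (-178 + 2*(-56)**2 + (868/9)*(-56))))) = 0/((-2351*(1 + (-178 + 2*3136 - 48608/9)))) = 0/((-2351*(1 + (-178 + 6272 - 48608/9)))) = 0/((-2351*(1 + 6238/9))) = 0/((-2351*6247/9)) = 0/(-14686697/9) = 0*(-9/14686697) = 0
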